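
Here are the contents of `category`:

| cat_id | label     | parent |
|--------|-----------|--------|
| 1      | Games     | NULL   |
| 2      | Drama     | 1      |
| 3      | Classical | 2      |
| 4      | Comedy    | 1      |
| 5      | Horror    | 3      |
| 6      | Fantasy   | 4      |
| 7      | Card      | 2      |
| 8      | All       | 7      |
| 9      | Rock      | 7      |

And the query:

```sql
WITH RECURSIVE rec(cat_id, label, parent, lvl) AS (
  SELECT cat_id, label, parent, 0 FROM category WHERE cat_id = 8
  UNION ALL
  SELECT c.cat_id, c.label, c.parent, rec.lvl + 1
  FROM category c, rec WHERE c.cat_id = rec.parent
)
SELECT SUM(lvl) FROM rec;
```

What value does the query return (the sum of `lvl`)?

6

Base: cat_id=8 (All), parent=7, lvl 0.
Iteration 1: join on cat_id=7 -> Card (id 7, parent=2, lvl 1).
Iteration 2: join on cat_id=2 -> Drama (id 2, parent=1, lvl 2).
Iteration 3: join on cat_id=1 -> Games (id 1, parent=NULL, lvl 3).
Iteration 4: parent is NULL; no match; recursion stops.
SUM(lvl) = 0 + 1 + 2 + 3 = 6.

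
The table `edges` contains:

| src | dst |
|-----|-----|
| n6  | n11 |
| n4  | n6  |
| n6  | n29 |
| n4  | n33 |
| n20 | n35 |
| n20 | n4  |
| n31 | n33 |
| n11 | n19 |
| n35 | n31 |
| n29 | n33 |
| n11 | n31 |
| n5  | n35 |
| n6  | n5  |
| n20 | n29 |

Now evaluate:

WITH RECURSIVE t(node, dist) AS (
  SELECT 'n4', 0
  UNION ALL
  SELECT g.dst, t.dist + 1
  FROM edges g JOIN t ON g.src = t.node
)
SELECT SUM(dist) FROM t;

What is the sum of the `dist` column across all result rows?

Base: (n4, dist=0).
Iteration 1: edges from {n4} -> (n33, dist=1), (n6, dist=1).
Iteration 2: edges from {n33,n6} -> (n11, dist=2), (n29, dist=2), (n5, dist=2).
Iteration 3: edges from {n11,n29,n5} -> (n19, dist=3), (n31, dist=3), (n33, dist=3), (n35, dist=3).
Iteration 4: edges from {n19,n31,n33,n35} -> (n31, dist=4), (n33, dist=4).
Iteration 5: edges from {n31,n33} -> (n33, dist=5).
Iteration 6: no outgoing edges from {n33}; recursion stops.
SUM(dist) = 0 + 1 + 1 + 2 + 2 + 2 + 3 + 3 + 3 + 3 + 4 + 4 + 5 = 33.

33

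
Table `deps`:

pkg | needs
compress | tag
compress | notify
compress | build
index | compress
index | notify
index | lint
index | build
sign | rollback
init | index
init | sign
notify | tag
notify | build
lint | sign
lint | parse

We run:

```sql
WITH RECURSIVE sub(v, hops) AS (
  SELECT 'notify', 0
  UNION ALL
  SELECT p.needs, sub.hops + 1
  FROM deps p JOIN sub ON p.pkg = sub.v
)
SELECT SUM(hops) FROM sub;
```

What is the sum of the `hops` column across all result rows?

2

Base: (notify, hops=0).
Iteration 1: edges from {notify} -> (build, hops=1), (tag, hops=1).
Iteration 2: no outgoing edges from {build,tag}; recursion stops.
SUM(hops) = 0 + 1 + 1 = 2.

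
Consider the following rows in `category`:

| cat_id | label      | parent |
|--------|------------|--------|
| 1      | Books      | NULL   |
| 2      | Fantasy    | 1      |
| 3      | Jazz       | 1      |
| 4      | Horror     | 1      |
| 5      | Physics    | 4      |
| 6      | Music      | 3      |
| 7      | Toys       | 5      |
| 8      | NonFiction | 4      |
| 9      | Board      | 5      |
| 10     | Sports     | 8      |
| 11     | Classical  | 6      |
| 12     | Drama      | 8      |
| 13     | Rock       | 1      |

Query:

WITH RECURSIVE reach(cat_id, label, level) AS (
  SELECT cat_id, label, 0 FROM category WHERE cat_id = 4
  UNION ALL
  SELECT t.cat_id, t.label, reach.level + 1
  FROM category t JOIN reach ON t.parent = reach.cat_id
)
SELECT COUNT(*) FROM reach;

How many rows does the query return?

7

Base: cat_id=4 (Horror) at level 0.
Iteration 1: rows with parent in {4} -> Physics (id 5, level 1), NonFiction (id 8, level 1).
Iteration 2: rows with parent in {5,8} -> Toys (id 7, level 2), Board (id 9, level 2), Sports (id 10, level 2), Drama (id 12, level 2).
Iteration 3: no rows with parent in {7,9,10,12}; recursion stops.
Total rows emitted: 7.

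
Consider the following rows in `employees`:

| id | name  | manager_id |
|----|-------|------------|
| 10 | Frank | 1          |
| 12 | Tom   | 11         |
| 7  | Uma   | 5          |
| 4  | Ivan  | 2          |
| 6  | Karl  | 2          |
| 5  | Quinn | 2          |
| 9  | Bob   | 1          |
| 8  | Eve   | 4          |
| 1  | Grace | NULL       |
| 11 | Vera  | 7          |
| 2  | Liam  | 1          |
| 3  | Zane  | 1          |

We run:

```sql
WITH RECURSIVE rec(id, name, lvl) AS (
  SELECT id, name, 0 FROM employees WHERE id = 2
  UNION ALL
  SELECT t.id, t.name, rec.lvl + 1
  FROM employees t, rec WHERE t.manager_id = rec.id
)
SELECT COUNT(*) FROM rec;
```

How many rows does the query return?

Base: id=2 (Liam) at lvl 0.
Iteration 1: rows with manager_id in {2} -> Ivan (id 4, lvl 1), Quinn (id 5, lvl 1), Karl (id 6, lvl 1).
Iteration 2: rows with manager_id in {4,5,6} -> Uma (id 7, lvl 2), Eve (id 8, lvl 2).
Iteration 3: rows with manager_id in {7,8} -> Vera (id 11, lvl 3).
Iteration 4: rows with manager_id in {11} -> Tom (id 12, lvl 4).
Iteration 5: no rows with manager_id in {12}; recursion stops.
Total rows emitted: 8.

8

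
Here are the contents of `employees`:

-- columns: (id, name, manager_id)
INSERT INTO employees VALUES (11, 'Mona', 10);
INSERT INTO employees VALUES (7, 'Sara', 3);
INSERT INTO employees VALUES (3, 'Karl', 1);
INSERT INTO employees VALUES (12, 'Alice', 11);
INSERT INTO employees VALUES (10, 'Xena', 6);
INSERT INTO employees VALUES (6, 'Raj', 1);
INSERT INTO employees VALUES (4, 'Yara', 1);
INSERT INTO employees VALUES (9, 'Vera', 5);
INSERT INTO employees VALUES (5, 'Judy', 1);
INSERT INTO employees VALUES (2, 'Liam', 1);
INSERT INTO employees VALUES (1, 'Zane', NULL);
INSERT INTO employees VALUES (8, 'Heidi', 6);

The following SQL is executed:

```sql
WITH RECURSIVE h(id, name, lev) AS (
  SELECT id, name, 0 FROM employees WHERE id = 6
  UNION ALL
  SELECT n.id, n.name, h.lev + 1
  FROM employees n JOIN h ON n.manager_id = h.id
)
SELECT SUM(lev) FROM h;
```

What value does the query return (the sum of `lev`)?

Base: id=6 (Raj) at lev 0.
Iteration 1: rows with manager_id in {6} -> Heidi (id 8, lev 1), Xena (id 10, lev 1).
Iteration 2: rows with manager_id in {8,10} -> Mona (id 11, lev 2).
Iteration 3: rows with manager_id in {11} -> Alice (id 12, lev 3).
Iteration 4: no rows with manager_id in {12}; recursion stops.
SUM(lev) = 0 + 1 + 1 + 2 + 3 = 7.

7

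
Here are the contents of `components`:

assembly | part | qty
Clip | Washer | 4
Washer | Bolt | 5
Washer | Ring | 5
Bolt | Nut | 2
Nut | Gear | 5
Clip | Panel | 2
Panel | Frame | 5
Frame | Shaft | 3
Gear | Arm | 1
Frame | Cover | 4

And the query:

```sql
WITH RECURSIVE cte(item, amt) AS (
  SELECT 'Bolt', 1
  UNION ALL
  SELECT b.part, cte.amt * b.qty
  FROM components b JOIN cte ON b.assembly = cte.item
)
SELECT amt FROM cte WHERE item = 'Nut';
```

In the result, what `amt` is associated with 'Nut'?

2

Base: (Bolt, amt=1).
Iteration 1: components of {Bolt} -> Nut = 1*2 = 2.
Iteration 2: components of {Nut} -> Gear = 2*5 = 10.
Iteration 3: components of {Gear} -> Arm = 10*1 = 10.
Iteration 4: no further components; recursion stops.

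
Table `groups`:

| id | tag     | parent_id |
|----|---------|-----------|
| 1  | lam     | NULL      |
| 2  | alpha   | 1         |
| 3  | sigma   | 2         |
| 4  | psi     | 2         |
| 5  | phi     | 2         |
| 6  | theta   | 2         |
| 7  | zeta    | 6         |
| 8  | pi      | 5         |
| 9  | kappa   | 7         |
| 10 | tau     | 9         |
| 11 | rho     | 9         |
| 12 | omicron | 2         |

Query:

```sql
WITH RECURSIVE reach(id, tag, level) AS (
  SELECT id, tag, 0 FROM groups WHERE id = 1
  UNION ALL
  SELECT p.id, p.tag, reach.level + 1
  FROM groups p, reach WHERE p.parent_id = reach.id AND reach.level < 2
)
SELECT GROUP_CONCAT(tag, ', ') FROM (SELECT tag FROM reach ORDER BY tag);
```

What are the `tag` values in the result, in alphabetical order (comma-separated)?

alpha, lam, omicron, phi, psi, sigma, theta

Base: id=1 (lam) at level 0.
Iteration 1: rows with parent_id in {1} -> alpha (id 2, level 1).
Iteration 2: rows with parent_id in {2} -> sigma (id 3, level 2), psi (id 4, level 2), phi (id 5, level 2), theta (id 6, level 2), omicron (id 12, level 2).
Iteration 3: level < 2 fails for all current rows; recursion stops.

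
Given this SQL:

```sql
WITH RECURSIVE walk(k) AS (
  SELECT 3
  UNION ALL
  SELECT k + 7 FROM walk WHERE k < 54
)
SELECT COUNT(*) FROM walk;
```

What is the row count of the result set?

Base: k=3.
Iteration 1: 3 < 54 holds -> k = 3 + 7 = 10.
Iteration 2: 10 < 54 holds -> k = 10 + 7 = 17.
Iteration 3: 17 < 54 holds -> k = 17 + 7 = 24.
Iteration 4: 24 < 54 holds -> k = 24 + 7 = 31.
Iteration 5: 31 < 54 holds -> k = 31 + 7 = 38.
Iteration 6: 38 < 54 holds -> k = 38 + 7 = 45.
Iteration 7: 45 < 54 holds -> k = 45 + 7 = 52.
Iteration 8: 52 < 54 holds -> k = 52 + 7 = 59.
Iteration 9: 59 < 54 fails; recursion stops.
Total rows emitted: 9.

9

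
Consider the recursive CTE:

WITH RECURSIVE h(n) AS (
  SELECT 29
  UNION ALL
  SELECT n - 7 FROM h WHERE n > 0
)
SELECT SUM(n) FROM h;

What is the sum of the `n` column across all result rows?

69

Base: n=29.
Iteration 1: 29 > 0 holds -> n = 29 - 7 = 22.
Iteration 2: 22 > 0 holds -> n = 22 - 7 = 15.
Iteration 3: 15 > 0 holds -> n = 15 - 7 = 8.
Iteration 4: 8 > 0 holds -> n = 8 - 7 = 1.
Iteration 5: 1 > 0 holds -> n = 1 - 7 = -6.
Iteration 6: -6 > 0 fails; recursion stops.
SUM(n) = 29 + 22 + 15 + 8 + 1 + -6 = 69.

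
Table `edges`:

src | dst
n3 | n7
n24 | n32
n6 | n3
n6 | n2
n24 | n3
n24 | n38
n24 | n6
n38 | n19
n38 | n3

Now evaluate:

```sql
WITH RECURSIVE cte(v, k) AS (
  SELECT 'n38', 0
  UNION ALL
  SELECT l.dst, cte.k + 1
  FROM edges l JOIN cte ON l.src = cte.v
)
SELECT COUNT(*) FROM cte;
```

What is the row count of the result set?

Base: (n38, k=0).
Iteration 1: edges from {n38} -> (n19, k=1), (n3, k=1).
Iteration 2: edges from {n19,n3} -> (n7, k=2).
Iteration 3: no outgoing edges from {n7}; recursion stops.
Total rows emitted: 4.

4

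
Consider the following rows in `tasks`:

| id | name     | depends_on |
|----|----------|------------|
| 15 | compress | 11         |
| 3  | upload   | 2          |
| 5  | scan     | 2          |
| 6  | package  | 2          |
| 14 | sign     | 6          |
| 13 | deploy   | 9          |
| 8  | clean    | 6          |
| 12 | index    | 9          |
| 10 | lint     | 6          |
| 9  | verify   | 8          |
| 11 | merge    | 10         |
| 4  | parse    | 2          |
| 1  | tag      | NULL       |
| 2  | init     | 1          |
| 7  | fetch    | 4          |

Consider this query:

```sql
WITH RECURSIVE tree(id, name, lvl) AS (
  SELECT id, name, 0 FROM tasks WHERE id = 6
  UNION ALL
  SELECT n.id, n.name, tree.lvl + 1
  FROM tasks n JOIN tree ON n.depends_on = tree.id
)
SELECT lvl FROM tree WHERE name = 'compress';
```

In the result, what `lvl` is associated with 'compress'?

3

Base: id=6 (package) at lvl 0.
Iteration 1: rows with depends_on in {6} -> clean (id 8, lvl 1), lint (id 10, lvl 1), sign (id 14, lvl 1).
Iteration 2: rows with depends_on in {8,10,14} -> verify (id 9, lvl 2), merge (id 11, lvl 2).
Iteration 3: rows with depends_on in {9,11} -> index (id 12, lvl 3), deploy (id 13, lvl 3), compress (id 15, lvl 3).
Iteration 4: no rows with depends_on in {12,13,15}; recursion stops.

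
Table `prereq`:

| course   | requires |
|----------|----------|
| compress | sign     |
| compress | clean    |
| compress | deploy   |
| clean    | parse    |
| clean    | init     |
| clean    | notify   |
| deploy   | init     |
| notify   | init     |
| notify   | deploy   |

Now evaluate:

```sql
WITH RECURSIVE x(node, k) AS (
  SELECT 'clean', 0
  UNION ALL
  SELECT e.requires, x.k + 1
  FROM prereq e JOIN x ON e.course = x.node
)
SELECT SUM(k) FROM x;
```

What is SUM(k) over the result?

10

Base: (clean, k=0).
Iteration 1: edges from {clean} -> (init, k=1), (notify, k=1), (parse, k=1).
Iteration 2: edges from {init,notify,parse} -> (deploy, k=2), (init, k=2).
Iteration 3: edges from {deploy,init} -> (init, k=3).
Iteration 4: no outgoing edges from {init}; recursion stops.
SUM(k) = 0 + 1 + 1 + 1 + 2 + 2 + 3 = 10.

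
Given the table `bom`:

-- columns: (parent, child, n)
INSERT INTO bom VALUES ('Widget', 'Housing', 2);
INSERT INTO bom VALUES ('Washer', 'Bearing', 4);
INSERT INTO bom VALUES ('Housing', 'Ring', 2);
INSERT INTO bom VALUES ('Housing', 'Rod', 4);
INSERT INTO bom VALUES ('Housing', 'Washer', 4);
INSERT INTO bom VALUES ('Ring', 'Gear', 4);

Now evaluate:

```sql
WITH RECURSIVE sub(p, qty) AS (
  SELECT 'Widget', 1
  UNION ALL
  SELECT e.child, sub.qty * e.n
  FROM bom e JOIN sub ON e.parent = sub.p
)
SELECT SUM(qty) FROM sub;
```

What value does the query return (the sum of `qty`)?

Base: (Widget, qty=1).
Iteration 1: components of {Widget} -> Housing = 1*2 = 2.
Iteration 2: components of {Housing} -> Ring = 2*2 = 4, Rod = 2*4 = 8, Washer = 2*4 = 8.
Iteration 3: components of {Ring,Rod,Washer} -> Bearing = 8*4 = 32, Gear = 4*4 = 16.
Iteration 4: no further components; recursion stops.
SUM(qty) = 1 + 2 + 4 + 8 + 8 + 16 + 32 = 71.

71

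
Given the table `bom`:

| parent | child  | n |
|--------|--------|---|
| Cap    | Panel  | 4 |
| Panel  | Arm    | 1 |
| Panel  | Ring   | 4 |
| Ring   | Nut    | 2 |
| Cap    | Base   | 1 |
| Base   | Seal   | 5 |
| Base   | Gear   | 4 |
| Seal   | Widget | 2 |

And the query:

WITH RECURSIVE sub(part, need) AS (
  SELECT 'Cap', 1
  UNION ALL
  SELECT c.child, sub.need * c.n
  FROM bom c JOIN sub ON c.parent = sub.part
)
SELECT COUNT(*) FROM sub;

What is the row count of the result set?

9

Base: (Cap, need=1).
Iteration 1: components of {Cap} -> Base = 1*1 = 1, Panel = 1*4 = 4.
Iteration 2: components of {Base,Panel} -> Arm = 4*1 = 4, Gear = 1*4 = 4, Ring = 4*4 = 16, Seal = 1*5 = 5.
Iteration 3: components of {Arm,Gear,Ring,Seal} -> Nut = 16*2 = 32, Widget = 5*2 = 10.
Iteration 4: no further components; recursion stops.
Total rows emitted: 9.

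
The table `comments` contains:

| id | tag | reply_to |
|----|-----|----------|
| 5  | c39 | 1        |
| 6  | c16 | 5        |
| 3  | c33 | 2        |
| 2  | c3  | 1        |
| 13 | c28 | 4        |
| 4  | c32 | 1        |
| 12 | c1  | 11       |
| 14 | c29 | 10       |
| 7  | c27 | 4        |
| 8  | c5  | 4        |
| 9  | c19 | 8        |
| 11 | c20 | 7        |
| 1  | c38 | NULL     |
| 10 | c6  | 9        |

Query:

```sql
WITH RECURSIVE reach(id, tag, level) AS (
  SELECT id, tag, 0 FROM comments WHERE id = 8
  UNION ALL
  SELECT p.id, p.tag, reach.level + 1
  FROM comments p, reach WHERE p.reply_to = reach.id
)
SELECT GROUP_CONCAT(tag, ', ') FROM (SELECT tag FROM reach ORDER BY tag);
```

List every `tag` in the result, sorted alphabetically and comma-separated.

c19, c29, c5, c6

Base: id=8 (c5) at level 0.
Iteration 1: rows with reply_to in {8} -> c19 (id 9, level 1).
Iteration 2: rows with reply_to in {9} -> c6 (id 10, level 2).
Iteration 3: rows with reply_to in {10} -> c29 (id 14, level 3).
Iteration 4: no rows with reply_to in {14}; recursion stops.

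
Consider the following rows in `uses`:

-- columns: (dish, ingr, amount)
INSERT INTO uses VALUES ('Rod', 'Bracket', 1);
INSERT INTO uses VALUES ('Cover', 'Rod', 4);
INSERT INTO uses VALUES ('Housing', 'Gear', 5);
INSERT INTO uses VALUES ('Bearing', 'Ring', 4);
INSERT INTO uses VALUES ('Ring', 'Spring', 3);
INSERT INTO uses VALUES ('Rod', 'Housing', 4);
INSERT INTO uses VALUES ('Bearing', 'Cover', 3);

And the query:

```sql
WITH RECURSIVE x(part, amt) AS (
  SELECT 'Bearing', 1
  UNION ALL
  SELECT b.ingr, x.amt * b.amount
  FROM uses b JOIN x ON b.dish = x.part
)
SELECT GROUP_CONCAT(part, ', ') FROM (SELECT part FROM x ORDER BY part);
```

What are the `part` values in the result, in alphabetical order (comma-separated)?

Bearing, Bracket, Cover, Gear, Housing, Ring, Rod, Spring

Base: (Bearing, amt=1).
Iteration 1: components of {Bearing} -> Cover = 1*3 = 3, Ring = 1*4 = 4.
Iteration 2: components of {Cover,Ring} -> Rod = 3*4 = 12, Spring = 4*3 = 12.
Iteration 3: components of {Rod,Spring} -> Bracket = 12*1 = 12, Housing = 12*4 = 48.
Iteration 4: components of {Bracket,Housing} -> Gear = 48*5 = 240.
Iteration 5: no further components; recursion stops.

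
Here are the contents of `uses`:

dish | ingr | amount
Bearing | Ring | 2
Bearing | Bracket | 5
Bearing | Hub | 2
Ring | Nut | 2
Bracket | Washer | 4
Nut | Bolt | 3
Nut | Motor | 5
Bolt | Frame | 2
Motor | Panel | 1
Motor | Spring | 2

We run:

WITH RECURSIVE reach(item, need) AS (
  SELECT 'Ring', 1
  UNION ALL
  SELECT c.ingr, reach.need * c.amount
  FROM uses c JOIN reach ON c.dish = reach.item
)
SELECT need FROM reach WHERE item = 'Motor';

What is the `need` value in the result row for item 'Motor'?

Base: (Ring, need=1).
Iteration 1: components of {Ring} -> Nut = 1*2 = 2.
Iteration 2: components of {Nut} -> Bolt = 2*3 = 6, Motor = 2*5 = 10.
Iteration 3: components of {Bolt,Motor} -> Frame = 6*2 = 12, Panel = 10*1 = 10, Spring = 10*2 = 20.
Iteration 4: no further components; recursion stops.

10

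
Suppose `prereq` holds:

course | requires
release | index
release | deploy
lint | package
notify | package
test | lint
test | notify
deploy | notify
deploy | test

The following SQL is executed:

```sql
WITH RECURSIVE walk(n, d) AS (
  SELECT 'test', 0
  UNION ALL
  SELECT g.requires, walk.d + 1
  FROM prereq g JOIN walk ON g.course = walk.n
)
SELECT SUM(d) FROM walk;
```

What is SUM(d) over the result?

Base: (test, d=0).
Iteration 1: edges from {test} -> (lint, d=1), (notify, d=1).
Iteration 2: edges from {lint,notify} -> (package, d=2) x2. [UNION ALL keeps all 2 new rows, including repeats]
Iteration 3: no outgoing edges from {package}; recursion stops.
SUM(d) = 0 + 1 + 1 + 2 + 2 = 6.

6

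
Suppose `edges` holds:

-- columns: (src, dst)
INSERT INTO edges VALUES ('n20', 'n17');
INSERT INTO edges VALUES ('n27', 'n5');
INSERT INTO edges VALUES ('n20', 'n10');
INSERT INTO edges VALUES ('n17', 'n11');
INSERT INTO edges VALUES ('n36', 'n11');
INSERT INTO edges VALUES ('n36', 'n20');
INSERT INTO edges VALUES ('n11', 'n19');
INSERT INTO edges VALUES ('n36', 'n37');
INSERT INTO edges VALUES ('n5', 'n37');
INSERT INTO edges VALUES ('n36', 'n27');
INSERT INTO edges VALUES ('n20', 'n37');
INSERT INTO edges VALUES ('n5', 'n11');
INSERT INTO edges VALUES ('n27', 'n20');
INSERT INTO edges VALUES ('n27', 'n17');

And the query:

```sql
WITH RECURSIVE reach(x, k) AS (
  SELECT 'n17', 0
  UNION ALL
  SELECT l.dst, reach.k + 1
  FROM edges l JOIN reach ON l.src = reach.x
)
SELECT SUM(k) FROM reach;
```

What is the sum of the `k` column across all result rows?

Base: (n17, k=0).
Iteration 1: edges from {n17} -> (n11, k=1).
Iteration 2: edges from {n11} -> (n19, k=2).
Iteration 3: no outgoing edges from {n19}; recursion stops.
SUM(k) = 0 + 1 + 2 = 3.

3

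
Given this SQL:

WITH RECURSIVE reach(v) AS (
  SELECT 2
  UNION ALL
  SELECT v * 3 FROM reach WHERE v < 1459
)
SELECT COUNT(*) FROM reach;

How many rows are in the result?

Base: v=2.
Iteration 1: 2 < 1459 holds -> v = 2 * 3 = 6.
Iteration 2: 6 < 1459 holds -> v = 6 * 3 = 18.
Iteration 3: 18 < 1459 holds -> v = 18 * 3 = 54.
Iteration 4: 54 < 1459 holds -> v = 54 * 3 = 162.
Iteration 5: 162 < 1459 holds -> v = 162 * 3 = 486.
Iteration 6: 486 < 1459 holds -> v = 486 * 3 = 1458.
Iteration 7: 1458 < 1459 holds -> v = 1458 * 3 = 4374.
Iteration 8: 4374 < 1459 fails; recursion stops.
Total rows emitted: 8.

8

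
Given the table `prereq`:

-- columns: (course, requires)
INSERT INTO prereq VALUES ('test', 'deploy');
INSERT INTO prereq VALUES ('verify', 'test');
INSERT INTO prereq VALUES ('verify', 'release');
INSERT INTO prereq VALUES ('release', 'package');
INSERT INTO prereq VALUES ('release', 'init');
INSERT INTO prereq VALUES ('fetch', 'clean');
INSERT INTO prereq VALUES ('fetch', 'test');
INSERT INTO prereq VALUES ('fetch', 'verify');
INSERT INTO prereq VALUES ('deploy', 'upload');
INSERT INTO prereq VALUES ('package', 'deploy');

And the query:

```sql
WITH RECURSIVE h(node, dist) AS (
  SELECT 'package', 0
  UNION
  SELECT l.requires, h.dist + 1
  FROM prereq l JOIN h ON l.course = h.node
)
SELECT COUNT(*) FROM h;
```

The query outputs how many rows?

Base: (package, dist=0).
Iteration 1: edges from {package} -> (deploy, dist=1).
Iteration 2: edges from {deploy} -> (upload, dist=2).
Iteration 3: no outgoing edges from {upload}; recursion stops.
Total rows emitted: 3.

3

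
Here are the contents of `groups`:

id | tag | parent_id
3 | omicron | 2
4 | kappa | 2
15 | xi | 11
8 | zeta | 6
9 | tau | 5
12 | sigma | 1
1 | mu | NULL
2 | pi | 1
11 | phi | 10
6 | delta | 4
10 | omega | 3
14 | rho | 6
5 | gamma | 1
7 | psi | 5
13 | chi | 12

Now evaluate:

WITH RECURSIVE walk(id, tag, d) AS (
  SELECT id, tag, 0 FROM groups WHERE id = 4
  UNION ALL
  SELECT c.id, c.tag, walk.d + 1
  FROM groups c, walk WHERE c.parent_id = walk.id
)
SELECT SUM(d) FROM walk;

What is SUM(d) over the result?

5

Base: id=4 (kappa) at d 0.
Iteration 1: rows with parent_id in {4} -> delta (id 6, d 1).
Iteration 2: rows with parent_id in {6} -> zeta (id 8, d 2), rho (id 14, d 2).
Iteration 3: no rows with parent_id in {8,14}; recursion stops.
SUM(d) = 0 + 1 + 2 + 2 = 5.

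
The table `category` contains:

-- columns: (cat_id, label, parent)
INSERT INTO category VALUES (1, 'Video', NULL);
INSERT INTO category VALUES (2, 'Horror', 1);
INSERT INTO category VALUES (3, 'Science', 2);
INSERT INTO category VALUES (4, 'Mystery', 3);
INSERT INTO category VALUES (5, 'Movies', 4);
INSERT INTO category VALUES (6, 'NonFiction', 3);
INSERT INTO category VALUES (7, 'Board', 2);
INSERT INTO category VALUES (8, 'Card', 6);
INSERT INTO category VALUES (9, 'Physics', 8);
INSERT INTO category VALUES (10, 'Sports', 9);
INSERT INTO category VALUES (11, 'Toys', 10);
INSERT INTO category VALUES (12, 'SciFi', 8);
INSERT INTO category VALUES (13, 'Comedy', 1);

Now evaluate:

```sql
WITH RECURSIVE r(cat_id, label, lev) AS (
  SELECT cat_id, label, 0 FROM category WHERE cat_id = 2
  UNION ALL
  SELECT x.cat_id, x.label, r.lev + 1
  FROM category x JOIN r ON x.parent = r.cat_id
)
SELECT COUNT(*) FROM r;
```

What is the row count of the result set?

Base: cat_id=2 (Horror) at lev 0.
Iteration 1: rows with parent in {2} -> Science (id 3, lev 1), Board (id 7, lev 1).
Iteration 2: rows with parent in {3,7} -> Mystery (id 4, lev 2), NonFiction (id 6, lev 2).
Iteration 3: rows with parent in {4,6} -> Movies (id 5, lev 3), Card (id 8, lev 3).
Iteration 4: rows with parent in {5,8} -> Physics (id 9, lev 4), SciFi (id 12, lev 4).
Iteration 5: rows with parent in {9,12} -> Sports (id 10, lev 5).
Iteration 6: rows with parent in {10} -> Toys (id 11, lev 6).
Iteration 7: no rows with parent in {11}; recursion stops.
Total rows emitted: 11.

11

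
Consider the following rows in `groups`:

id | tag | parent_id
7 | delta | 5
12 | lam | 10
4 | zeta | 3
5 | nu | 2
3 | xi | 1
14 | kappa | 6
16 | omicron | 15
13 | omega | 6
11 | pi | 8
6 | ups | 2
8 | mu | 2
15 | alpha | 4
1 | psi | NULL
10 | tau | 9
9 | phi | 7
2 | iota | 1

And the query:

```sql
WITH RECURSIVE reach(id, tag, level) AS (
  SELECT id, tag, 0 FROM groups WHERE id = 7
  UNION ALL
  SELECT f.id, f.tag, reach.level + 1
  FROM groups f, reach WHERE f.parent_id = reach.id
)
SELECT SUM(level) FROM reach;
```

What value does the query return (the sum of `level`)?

Base: id=7 (delta) at level 0.
Iteration 1: rows with parent_id in {7} -> phi (id 9, level 1).
Iteration 2: rows with parent_id in {9} -> tau (id 10, level 2).
Iteration 3: rows with parent_id in {10} -> lam (id 12, level 3).
Iteration 4: no rows with parent_id in {12}; recursion stops.
SUM(level) = 0 + 1 + 2 + 3 = 6.

6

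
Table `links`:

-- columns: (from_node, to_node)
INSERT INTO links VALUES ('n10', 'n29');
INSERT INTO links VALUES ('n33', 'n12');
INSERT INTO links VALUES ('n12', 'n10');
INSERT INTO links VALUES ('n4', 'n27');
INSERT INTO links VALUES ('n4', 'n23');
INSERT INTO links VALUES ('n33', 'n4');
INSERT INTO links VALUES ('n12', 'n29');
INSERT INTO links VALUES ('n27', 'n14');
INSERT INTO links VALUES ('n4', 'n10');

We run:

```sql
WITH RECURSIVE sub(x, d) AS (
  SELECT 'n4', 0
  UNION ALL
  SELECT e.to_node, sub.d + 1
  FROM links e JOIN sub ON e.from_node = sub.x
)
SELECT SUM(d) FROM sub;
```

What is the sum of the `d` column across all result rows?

7

Base: (n4, d=0).
Iteration 1: edges from {n4} -> (n10, d=1), (n23, d=1), (n27, d=1).
Iteration 2: edges from {n10,n23,n27} -> (n14, d=2), (n29, d=2).
Iteration 3: no outgoing edges from {n14,n29}; recursion stops.
SUM(d) = 0 + 1 + 1 + 1 + 2 + 2 = 7.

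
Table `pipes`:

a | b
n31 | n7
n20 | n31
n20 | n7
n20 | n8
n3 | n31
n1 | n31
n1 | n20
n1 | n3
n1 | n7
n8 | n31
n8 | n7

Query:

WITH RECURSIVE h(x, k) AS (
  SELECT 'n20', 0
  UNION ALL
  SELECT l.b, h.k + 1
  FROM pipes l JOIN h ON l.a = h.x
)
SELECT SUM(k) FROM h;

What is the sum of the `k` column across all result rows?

Base: (n20, k=0).
Iteration 1: edges from {n20} -> (n31, k=1), (n7, k=1), (n8, k=1).
Iteration 2: edges from {n31,n7,n8} -> (n31, k=2), (n7, k=2) x2. [UNION ALL keeps all 3 new rows, including repeats]
Iteration 3: edges from {n31,n7} -> (n7, k=3).
Iteration 4: no outgoing edges from {n7}; recursion stops.
SUM(k) = 0 + 1 + 1 + 1 + 2 + 2 + 2 + 3 = 12.

12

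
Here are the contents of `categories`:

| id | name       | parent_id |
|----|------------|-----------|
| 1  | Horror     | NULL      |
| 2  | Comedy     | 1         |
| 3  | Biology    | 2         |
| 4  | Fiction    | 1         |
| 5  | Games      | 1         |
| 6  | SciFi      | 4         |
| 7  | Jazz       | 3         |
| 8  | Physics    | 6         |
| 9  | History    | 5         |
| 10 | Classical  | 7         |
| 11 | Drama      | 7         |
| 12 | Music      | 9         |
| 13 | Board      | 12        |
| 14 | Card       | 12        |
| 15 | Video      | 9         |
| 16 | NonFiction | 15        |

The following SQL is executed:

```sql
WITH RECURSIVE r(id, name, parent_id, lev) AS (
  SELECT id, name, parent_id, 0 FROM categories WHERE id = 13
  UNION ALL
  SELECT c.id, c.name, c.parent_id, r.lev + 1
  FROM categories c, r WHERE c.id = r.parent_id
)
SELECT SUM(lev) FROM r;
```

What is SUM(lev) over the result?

10

Base: id=13 (Board), parent_id=12, lev 0.
Iteration 1: join on id=12 -> Music (id 12, parent_id=9, lev 1).
Iteration 2: join on id=9 -> History (id 9, parent_id=5, lev 2).
Iteration 3: join on id=5 -> Games (id 5, parent_id=1, lev 3).
Iteration 4: join on id=1 -> Horror (id 1, parent_id=NULL, lev 4).
Iteration 5: parent_id is NULL; no match; recursion stops.
SUM(lev) = 0 + 1 + 2 + 3 + 4 = 10.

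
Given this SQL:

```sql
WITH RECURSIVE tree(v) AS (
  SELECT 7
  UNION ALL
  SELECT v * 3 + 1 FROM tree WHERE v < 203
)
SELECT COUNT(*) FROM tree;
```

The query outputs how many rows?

Base: v=7.
Iteration 1: 7 < 203 holds -> v = 7 * 3 + 1 = 22.
Iteration 2: 22 < 203 holds -> v = 22 * 3 + 1 = 67.
Iteration 3: 67 < 203 holds -> v = 67 * 3 + 1 = 202.
Iteration 4: 202 < 203 holds -> v = 202 * 3 + 1 = 607.
Iteration 5: 607 < 203 fails; recursion stops.
Total rows emitted: 5.

5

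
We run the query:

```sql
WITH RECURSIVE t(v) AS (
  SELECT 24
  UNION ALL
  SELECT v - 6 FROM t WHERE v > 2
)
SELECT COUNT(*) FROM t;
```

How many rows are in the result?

5

Base: v=24.
Iteration 1: 24 > 2 holds -> v = 24 - 6 = 18.
Iteration 2: 18 > 2 holds -> v = 18 - 6 = 12.
Iteration 3: 12 > 2 holds -> v = 12 - 6 = 6.
Iteration 4: 6 > 2 holds -> v = 6 - 6 = 0.
Iteration 5: 0 > 2 fails; recursion stops.
Total rows emitted: 5.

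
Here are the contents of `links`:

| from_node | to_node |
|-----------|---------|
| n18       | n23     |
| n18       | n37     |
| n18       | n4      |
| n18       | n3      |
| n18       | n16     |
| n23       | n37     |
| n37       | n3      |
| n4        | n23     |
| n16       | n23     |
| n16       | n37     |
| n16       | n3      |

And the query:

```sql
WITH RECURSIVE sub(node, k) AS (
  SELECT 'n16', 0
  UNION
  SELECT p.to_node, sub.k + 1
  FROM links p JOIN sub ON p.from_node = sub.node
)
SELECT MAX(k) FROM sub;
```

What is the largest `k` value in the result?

Base: (n16, k=0).
Iteration 1: edges from {n16} -> (n23, k=1), (n3, k=1), (n37, k=1).
Iteration 2: edges from {n23,n3,n37} -> (n3, k=2), (n37, k=2).
Iteration 3: edges from {n3,n37} -> (n3, k=3).
Iteration 4: no outgoing edges from {n3}; recursion stops.
k values: 0, 1, 1, 1, 2, 2, 3; the maximum is 3.

3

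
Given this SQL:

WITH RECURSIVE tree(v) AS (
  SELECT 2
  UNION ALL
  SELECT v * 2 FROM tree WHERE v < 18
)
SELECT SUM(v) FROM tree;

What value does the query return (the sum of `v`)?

62

Base: v=2.
Iteration 1: 2 < 18 holds -> v = 2 * 2 = 4.
Iteration 2: 4 < 18 holds -> v = 4 * 2 = 8.
Iteration 3: 8 < 18 holds -> v = 8 * 2 = 16.
Iteration 4: 16 < 18 holds -> v = 16 * 2 = 32.
Iteration 5: 32 < 18 fails; recursion stops.
SUM(v) = 2 + 4 + 8 + 16 + 32 = 62.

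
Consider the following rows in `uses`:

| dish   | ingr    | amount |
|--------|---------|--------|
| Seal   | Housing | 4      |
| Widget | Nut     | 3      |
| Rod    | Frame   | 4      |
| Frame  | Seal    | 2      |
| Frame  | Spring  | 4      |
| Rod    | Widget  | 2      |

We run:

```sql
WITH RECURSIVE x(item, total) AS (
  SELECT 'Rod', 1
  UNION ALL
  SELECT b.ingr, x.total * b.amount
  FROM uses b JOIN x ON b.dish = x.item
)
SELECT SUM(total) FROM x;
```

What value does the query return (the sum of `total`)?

Base: (Rod, total=1).
Iteration 1: components of {Rod} -> Frame = 1*4 = 4, Widget = 1*2 = 2.
Iteration 2: components of {Frame,Widget} -> Nut = 2*3 = 6, Seal = 4*2 = 8, Spring = 4*4 = 16.
Iteration 3: components of {Nut,Seal,Spring} -> Housing = 8*4 = 32.
Iteration 4: no further components; recursion stops.
SUM(total) = 1 + 2 + 4 + 6 + 16 + 8 + 32 = 69.

69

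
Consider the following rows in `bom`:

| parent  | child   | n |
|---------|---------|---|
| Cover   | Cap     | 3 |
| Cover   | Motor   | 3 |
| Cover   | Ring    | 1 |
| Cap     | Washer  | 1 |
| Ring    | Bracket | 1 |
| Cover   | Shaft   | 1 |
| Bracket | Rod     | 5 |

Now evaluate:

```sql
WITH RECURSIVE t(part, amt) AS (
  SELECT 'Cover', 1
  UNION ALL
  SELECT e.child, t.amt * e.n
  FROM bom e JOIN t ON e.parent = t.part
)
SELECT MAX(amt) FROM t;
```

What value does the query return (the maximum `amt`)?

Base: (Cover, amt=1).
Iteration 1: components of {Cover} -> Cap = 1*3 = 3, Motor = 1*3 = 3, Ring = 1*1 = 1, Shaft = 1*1 = 1.
Iteration 2: components of {Cap,Motor,Ring,Shaft} -> Bracket = 1*1 = 1, Washer = 3*1 = 3.
Iteration 3: components of {Bracket,Washer} -> Rod = 1*5 = 5.
Iteration 4: no further components; recursion stops.
amt values: 1, 3, 3, 1, 1, 3, 1, 5; the maximum is 5.

5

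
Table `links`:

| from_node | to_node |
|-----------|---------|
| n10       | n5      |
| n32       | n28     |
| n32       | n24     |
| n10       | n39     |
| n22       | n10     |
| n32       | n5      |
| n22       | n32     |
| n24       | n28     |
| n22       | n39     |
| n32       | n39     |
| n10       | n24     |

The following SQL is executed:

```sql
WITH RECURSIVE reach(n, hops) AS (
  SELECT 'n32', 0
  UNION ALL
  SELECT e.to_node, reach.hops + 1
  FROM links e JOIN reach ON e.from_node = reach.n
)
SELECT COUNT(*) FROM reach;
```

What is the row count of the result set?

Base: (n32, hops=0).
Iteration 1: edges from {n32} -> (n24, hops=1), (n28, hops=1), (n39, hops=1), (n5, hops=1).
Iteration 2: edges from {n24,n28,n39,n5} -> (n28, hops=2).
Iteration 3: no outgoing edges from {n28}; recursion stops.
Total rows emitted: 6.

6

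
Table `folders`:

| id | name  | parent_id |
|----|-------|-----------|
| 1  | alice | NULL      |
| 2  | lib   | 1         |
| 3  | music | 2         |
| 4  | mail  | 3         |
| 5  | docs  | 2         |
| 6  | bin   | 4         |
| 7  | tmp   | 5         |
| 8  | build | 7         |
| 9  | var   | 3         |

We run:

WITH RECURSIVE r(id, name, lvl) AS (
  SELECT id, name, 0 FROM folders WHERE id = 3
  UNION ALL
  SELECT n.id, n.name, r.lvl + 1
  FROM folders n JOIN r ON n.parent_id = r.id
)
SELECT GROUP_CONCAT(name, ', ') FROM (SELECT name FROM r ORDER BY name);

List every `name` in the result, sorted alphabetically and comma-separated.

Base: id=3 (music) at lvl 0.
Iteration 1: rows with parent_id in {3} -> mail (id 4, lvl 1), var (id 9, lvl 1).
Iteration 2: rows with parent_id in {4,9} -> bin (id 6, lvl 2).
Iteration 3: no rows with parent_id in {6}; recursion stops.

bin, mail, music, var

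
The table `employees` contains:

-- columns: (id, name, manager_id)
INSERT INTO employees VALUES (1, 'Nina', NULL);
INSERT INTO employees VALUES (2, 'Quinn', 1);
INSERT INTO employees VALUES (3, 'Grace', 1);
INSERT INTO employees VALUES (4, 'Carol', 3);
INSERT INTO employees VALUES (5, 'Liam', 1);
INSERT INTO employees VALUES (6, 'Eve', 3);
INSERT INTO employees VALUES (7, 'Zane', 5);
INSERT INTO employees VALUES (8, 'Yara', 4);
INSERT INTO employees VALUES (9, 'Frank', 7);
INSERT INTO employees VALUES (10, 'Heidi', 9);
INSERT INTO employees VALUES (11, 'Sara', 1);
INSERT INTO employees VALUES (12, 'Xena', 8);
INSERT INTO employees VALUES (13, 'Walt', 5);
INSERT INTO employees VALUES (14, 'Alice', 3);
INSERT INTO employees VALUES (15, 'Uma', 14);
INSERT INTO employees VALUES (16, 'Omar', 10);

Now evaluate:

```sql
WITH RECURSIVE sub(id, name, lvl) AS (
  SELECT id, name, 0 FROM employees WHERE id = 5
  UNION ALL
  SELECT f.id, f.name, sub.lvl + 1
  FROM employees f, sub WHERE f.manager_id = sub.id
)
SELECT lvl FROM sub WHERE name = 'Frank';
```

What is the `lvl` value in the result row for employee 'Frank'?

Base: id=5 (Liam) at lvl 0.
Iteration 1: rows with manager_id in {5} -> Zane (id 7, lvl 1), Walt (id 13, lvl 1).
Iteration 2: rows with manager_id in {7,13} -> Frank (id 9, lvl 2).
Iteration 3: rows with manager_id in {9} -> Heidi (id 10, lvl 3).
Iteration 4: rows with manager_id in {10} -> Omar (id 16, lvl 4).
Iteration 5: no rows with manager_id in {16}; recursion stops.

2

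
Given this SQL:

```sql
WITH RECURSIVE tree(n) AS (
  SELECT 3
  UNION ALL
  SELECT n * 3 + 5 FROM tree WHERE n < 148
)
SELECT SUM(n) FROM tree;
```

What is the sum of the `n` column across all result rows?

653

Base: n=3.
Iteration 1: 3 < 148 holds -> n = 3 * 3 + 5 = 14.
Iteration 2: 14 < 148 holds -> n = 14 * 3 + 5 = 47.
Iteration 3: 47 < 148 holds -> n = 47 * 3 + 5 = 146.
Iteration 4: 146 < 148 holds -> n = 146 * 3 + 5 = 443.
Iteration 5: 443 < 148 fails; recursion stops.
SUM(n) = 3 + 14 + 47 + 146 + 443 = 653.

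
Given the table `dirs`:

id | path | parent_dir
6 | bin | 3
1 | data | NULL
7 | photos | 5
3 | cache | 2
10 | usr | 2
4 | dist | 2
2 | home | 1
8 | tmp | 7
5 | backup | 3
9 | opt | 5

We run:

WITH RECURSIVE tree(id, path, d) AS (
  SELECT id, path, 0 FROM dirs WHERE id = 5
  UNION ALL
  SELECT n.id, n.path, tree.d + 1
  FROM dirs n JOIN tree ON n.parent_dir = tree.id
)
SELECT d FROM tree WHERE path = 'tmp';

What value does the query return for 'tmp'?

Base: id=5 (backup) at d 0.
Iteration 1: rows with parent_dir in {5} -> photos (id 7, d 1), opt (id 9, d 1).
Iteration 2: rows with parent_dir in {7,9} -> tmp (id 8, d 2).
Iteration 3: no rows with parent_dir in {8}; recursion stops.

2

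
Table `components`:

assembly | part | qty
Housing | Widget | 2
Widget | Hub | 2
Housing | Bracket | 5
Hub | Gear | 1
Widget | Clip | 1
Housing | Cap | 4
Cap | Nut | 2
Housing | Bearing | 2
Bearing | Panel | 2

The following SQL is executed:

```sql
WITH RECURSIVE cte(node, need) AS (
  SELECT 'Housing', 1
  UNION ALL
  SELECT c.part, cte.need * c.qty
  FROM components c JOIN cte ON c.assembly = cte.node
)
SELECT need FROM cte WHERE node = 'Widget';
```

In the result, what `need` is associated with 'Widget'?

Base: (Housing, need=1).
Iteration 1: components of {Housing} -> Bearing = 1*2 = 2, Bracket = 1*5 = 5, Cap = 1*4 = 4, Widget = 1*2 = 2.
Iteration 2: components of {Bearing,Bracket,Cap,Widget} -> Clip = 2*1 = 2, Hub = 2*2 = 4, Nut = 4*2 = 8, Panel = 2*2 = 4.
Iteration 3: components of {Clip,Hub,Nut,Panel} -> Gear = 4*1 = 4.
Iteration 4: no further components; recursion stops.

2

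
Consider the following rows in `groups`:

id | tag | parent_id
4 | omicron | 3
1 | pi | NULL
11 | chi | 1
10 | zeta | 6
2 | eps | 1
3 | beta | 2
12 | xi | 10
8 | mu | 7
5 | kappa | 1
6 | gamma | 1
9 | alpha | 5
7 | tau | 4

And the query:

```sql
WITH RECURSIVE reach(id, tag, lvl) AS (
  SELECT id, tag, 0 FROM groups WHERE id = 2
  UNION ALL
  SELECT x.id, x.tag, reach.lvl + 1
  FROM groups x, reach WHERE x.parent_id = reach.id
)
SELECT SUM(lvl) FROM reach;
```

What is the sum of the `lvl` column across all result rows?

Base: id=2 (eps) at lvl 0.
Iteration 1: rows with parent_id in {2} -> beta (id 3, lvl 1).
Iteration 2: rows with parent_id in {3} -> omicron (id 4, lvl 2).
Iteration 3: rows with parent_id in {4} -> tau (id 7, lvl 3).
Iteration 4: rows with parent_id in {7} -> mu (id 8, lvl 4).
Iteration 5: no rows with parent_id in {8}; recursion stops.
SUM(lvl) = 0 + 1 + 2 + 3 + 4 = 10.

10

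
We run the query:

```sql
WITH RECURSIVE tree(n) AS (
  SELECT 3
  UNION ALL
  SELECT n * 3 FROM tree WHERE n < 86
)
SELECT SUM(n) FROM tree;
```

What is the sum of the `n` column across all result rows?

Base: n=3.
Iteration 1: 3 < 86 holds -> n = 3 * 3 = 9.
Iteration 2: 9 < 86 holds -> n = 9 * 3 = 27.
Iteration 3: 27 < 86 holds -> n = 27 * 3 = 81.
Iteration 4: 81 < 86 holds -> n = 81 * 3 = 243.
Iteration 5: 243 < 86 fails; recursion stops.
SUM(n) = 3 + 9 + 27 + 81 + 243 = 363.

363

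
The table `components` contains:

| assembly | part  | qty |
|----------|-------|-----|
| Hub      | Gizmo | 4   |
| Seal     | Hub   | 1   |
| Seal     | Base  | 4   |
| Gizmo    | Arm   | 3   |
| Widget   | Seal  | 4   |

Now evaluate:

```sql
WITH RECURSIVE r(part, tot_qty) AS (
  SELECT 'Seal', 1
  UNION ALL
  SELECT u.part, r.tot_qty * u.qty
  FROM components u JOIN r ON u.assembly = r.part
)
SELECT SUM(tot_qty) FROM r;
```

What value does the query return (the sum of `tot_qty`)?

22

Base: (Seal, tot_qty=1).
Iteration 1: components of {Seal} -> Base = 1*4 = 4, Hub = 1*1 = 1.
Iteration 2: components of {Base,Hub} -> Gizmo = 1*4 = 4.
Iteration 3: components of {Gizmo} -> Arm = 4*3 = 12.
Iteration 4: no further components; recursion stops.
SUM(tot_qty) = 1 + 1 + 4 + 4 + 12 = 22.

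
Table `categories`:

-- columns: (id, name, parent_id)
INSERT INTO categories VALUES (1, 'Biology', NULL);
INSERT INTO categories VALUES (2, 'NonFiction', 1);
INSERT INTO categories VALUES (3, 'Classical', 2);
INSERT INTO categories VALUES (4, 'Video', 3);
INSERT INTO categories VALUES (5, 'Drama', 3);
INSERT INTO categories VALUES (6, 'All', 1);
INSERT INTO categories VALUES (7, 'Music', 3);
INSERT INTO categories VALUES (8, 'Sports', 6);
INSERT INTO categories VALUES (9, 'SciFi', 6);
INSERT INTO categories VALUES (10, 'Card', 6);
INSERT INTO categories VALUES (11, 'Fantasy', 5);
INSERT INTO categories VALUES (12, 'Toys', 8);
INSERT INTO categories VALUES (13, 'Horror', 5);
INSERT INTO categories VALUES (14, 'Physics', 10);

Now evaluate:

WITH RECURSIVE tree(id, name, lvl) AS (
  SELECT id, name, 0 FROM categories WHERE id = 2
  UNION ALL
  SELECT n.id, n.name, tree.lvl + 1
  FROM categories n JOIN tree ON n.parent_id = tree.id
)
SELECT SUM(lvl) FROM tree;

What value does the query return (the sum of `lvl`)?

Base: id=2 (NonFiction) at lvl 0.
Iteration 1: rows with parent_id in {2} -> Classical (id 3, lvl 1).
Iteration 2: rows with parent_id in {3} -> Video (id 4, lvl 2), Drama (id 5, lvl 2), Music (id 7, lvl 2).
Iteration 3: rows with parent_id in {4,5,7} -> Fantasy (id 11, lvl 3), Horror (id 13, lvl 3).
Iteration 4: no rows with parent_id in {11,13}; recursion stops.
SUM(lvl) = 0 + 1 + 2 + 2 + 2 + 3 + 3 = 13.

13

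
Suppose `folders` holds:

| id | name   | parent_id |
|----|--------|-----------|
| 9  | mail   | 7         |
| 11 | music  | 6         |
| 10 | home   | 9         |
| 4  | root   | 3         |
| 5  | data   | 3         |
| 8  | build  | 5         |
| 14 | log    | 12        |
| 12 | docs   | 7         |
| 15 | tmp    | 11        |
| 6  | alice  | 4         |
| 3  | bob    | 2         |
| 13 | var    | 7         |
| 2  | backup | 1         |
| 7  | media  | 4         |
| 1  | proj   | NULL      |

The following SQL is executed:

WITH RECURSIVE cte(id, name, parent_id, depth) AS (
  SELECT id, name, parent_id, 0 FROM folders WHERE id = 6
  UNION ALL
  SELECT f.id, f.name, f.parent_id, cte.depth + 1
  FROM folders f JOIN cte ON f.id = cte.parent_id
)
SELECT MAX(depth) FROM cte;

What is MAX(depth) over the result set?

Base: id=6 (alice), parent_id=4, depth 0.
Iteration 1: join on id=4 -> root (id 4, parent_id=3, depth 1).
Iteration 2: join on id=3 -> bob (id 3, parent_id=2, depth 2).
Iteration 3: join on id=2 -> backup (id 2, parent_id=1, depth 3).
Iteration 4: join on id=1 -> proj (id 1, parent_id=NULL, depth 4).
Iteration 5: parent_id is NULL; no match; recursion stops.
depth values: 0, 1, 2, 3, 4; the maximum is 4.

4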